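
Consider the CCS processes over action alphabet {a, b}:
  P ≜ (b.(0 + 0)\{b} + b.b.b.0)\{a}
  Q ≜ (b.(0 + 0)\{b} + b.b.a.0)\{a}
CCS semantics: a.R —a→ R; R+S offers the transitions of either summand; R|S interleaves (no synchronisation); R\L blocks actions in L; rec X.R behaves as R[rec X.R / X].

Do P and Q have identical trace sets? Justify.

P's transition system — 5 states:
  m0 = (b.(0 + 0)\{b} + b.b.b.0)\{a} | --b--▸ m1, --b--▸ m2
  m1 = (0 + 0)\{b}\{a} | (no moves)
  m2 = (b.b.0)\{a} | --b--▸ m3
  m3 = (b.0)\{a} | --b--▸ m4
  m4 = 0\{a} | (no moves)
Q's transition system — 4 states:
  n0 = (b.(0 + 0)\{b} + b.b.a.0)\{a} | --b--▸ n1, --b--▸ n2
  n1 = (0 + 0)\{b}\{a} | (no moves)
  n2 = (b.a.0)\{a} | --b--▸ n3
  n3 = (a.0)\{a} | (no moves)
Trace ⟨bbb⟩ through P, begin at {m0}:
  step 1 (b): {m1, m2}
  step 2 (b): {m3}
  step 3 (b): {m4}
  — P admits the full trace.
Trace ⟨bbb⟩ through Q, begin at {n0}:
  step 1 (b): {n1, n2}
  step 2 (b): {n3}
  step 3 (b): ∅ (Q stuck)

traces(P) ≠ traces(Q) — witness ⟨bbb⟩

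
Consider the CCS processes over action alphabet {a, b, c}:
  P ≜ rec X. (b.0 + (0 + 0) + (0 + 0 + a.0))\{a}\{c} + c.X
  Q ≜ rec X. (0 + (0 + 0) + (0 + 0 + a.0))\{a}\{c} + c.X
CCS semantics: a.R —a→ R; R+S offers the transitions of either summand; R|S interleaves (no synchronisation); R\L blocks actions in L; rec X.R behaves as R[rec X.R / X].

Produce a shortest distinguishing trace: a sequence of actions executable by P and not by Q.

Reachable graph of P (2 states):
  m0 = rec X. (b.0 + (0 + 0) + (0 + 0 + a.0))\{a}\{c} + c.X has moves --b--▸ m1, --c--▸ m0
  m1 = 0\{a}\{c} has moves stopped
Reachable graph of Q (1 states):
  n0 = rec X. (0 + (0 + 0) + (0 + 0 + a.0))\{a}\{c} + c.X has moves --c--▸ n0
Trace ⟨b⟩ through P, begin at {m0}:
  step 1 (b): {m1}
  ✓ P
Trace ⟨b⟩ through Q, begin at {n0}:
  step 1 (b): no successor for Q

b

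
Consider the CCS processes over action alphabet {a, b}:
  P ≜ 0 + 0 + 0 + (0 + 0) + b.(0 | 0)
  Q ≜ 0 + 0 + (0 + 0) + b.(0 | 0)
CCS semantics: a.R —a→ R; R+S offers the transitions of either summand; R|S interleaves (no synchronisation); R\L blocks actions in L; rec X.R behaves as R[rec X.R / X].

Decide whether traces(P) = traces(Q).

LTS(P): 2 reachable states
  u0 = 0 + 0 + 0 + (0 + 0) + b.(0 | 0) :: =b=> u1
  u1 = 0 | 0 :: ·
LTS(Q): 2 reachable states
  v0 = 0 + 0 + (0 + 0) + b.(0 | 0) :: =b=> v1
  v1 = 0 | 0 :: ·
Bisimilarity quotient blocks:
  B0 = {u0, v0}
  B1 = {u1, v1}
u0 ∈ B0, v0 ∈ B0 → same block
Bisimilar ⇒ trace-equivalent.

YES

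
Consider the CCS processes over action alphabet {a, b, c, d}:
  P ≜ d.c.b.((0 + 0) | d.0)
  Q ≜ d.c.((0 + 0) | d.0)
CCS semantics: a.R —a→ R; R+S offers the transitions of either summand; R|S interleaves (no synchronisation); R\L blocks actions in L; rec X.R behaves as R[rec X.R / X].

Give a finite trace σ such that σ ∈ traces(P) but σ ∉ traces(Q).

P's transition system — 5 states:
  s0 = d.c.b.((0 + 0) | d.0) ⊢ ··d··> s1
  s1 = c.b.((0 + 0) | d.0) ⊢ ··c··> s2
  s2 = b.((0 + 0) | d.0) ⊢ ··b··> s3
  s3 = (0 + 0) | d.0 ⊢ ··d··> s4
  s4 = (0 + 0) | 0 ⊢ stopped
Q's transition system — 4 states:
  t0 = d.c.((0 + 0) | d.0) ⊢ ··d··> t1
  t1 = c.((0 + 0) | d.0) ⊢ ··c··> t2
  t2 = (0 + 0) | d.0 ⊢ ··d··> t3
  t3 = (0 + 0) | 0 ⊢ stopped
Run σ = ⟨dcb⟩ on P: start {s0}
  [1] d ⇒ {s1}
  [2] c ⇒ {s2}
  [3] b ⇒ {s3}
  — P admits the full trace.
Run σ = ⟨dcb⟩ on Q: start {t0}
  [1] d ⇒ {t1}
  [2] c ⇒ {t2}
  [3] b ⇒ ∅ (Q stuck)

dcb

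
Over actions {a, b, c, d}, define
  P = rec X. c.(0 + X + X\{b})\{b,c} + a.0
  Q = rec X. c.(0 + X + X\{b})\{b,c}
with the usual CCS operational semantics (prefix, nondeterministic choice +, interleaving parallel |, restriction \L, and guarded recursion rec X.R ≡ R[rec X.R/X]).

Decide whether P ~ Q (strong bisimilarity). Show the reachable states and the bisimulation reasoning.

P ≁ Q

Reachable graph of P (5 states):
  p0 = rec X. c.(0 + X + X\{b})\{b,c} + a.0 | —a→ p1, —c→ p2
  p1 = 0 | stopped
  p2 = (0 + (rec X. c.(0 + X + X\{b})\{b,c} + a.0) + (rec X. c.(0 + X + X\{b})\{b,c} + a.0)\{b})\{b,c} | —a→ p3, —a→ p4
  p3 = 0\{b,c} | stopped
  p4 = 0\{b}\{b,c} | stopped
Reachable graph of Q (2 states):
  q0 = rec X. c.(0 + X + X\{b})\{b,c} | —c→ q1
  q1 = (0 + (rec X. c.(0 + X + X\{b})\{b,c}) + (rec X. c.(0 + X + X\{b})\{b,c})\{b})\{b,c} | stopped
Bisimilarity quotient blocks:
  B0 = {p0}
  B1 = {p1, p3, p4, q1}
  B2 = {p2}
  B3 = {q0}
p0 ∈ B0, q0 ∈ B3 → different blocks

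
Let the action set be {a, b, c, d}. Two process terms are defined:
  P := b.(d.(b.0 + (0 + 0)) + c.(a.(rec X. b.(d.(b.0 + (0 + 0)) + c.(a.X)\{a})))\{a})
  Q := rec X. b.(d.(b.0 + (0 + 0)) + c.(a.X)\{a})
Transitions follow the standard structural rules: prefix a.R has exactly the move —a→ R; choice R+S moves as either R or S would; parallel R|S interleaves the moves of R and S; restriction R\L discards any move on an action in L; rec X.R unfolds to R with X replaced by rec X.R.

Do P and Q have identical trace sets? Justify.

Reachable graph of P (5 states):
  u0 = b.(d.(b.0 + (0 + 0)) + c.(a.(rec X. b.(d.(b.0 + (0 + 0)) + c.(a.X)\{a})))\{a}) :: ··b··> u1
  u1 = d.(b.0 + (0 + 0)) + c.(a.(rec X. b.(d.(b.0 + (0 + 0)) + c.(a.X)\{a})))\{a} :: ··c··> u2, ··d··> u3
  u2 = (a.(rec X. b.(d.(b.0 + (0 + 0)) + c.(a.X)\{a})))\{a} :: ·
  u3 = b.0 + (0 + 0) :: ··b··> u4
  u4 = 0 :: ·
Reachable graph of Q (5 states):
  v0 = rec X. b.(d.(b.0 + (0 + 0)) + c.(a.X)\{a}) :: ··b··> v1
  v1 = d.(b.0 + (0 + 0)) + c.(a.(rec X. b.(d.(b.0 + (0 + 0)) + c.(a.X)\{a})))\{a} :: ··c··> v2, ··d··> v3
  v2 = (a.(rec X. b.(d.(b.0 + (0 + 0)) + c.(a.X)\{a})))\{a} :: ·
  v3 = b.0 + (0 + 0) :: ··b··> v4
  v4 = 0 :: ·
Coarsest stable partition (strong bisimilarity classes):
  B0 = {u0, v0}
  B1 = {u1, v1}
  B2 = {u3, v3}
  B3 = {u2, u4, v2, v4}
u0 ∈ B0, v0 ∈ B0 → same block
Bisimilar ⇒ trace-equivalent.

traces(P) = traces(Q)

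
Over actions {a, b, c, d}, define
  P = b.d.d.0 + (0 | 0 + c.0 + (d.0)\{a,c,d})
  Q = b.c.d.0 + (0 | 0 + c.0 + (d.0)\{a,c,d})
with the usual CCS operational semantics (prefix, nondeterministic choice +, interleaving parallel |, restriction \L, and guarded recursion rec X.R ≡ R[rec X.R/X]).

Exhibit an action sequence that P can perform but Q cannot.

P's transition system — 4 states:
  m0 = b.d.d.0 + (0 | 0 + c.0 + (d.0)\{a,c,d}) ⊢ =b=> m1, =c=> m2
  m1 = d.d.0 ⊢ =d=> m3
  m2 = 0 ⊢ deadlocked
  m3 = d.0 ⊢ =d=> m2
Q's transition system — 4 states:
  n0 = b.c.d.0 + (0 | 0 + c.0 + (d.0)\{a,c,d}) ⊢ =b=> n1, =c=> n2
  n1 = c.d.0 ⊢ =c=> n3
  n2 = 0 ⊢ deadlocked
  n3 = d.0 ⊢ =d=> n2
Trace ⟨bd⟩ through P, begin at {m0}:
  step 1 (b): {m1}
  step 2 (d): {m3}
  ✓ P
Trace ⟨bd⟩ through Q, begin at {n0}:
  step 1 (b): {n1}
  step 2 (d): ∅ (Q stuck)

bd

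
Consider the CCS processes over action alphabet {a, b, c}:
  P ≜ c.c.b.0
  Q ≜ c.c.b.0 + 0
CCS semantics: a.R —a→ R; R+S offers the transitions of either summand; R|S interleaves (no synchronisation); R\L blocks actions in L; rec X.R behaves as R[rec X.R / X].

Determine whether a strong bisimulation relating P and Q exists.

P's transition system — 4 states:
  s0 = c.c.b.0 ⊢ ··c··> s1
  s1 = c.b.0 ⊢ ··c··> s2
  s2 = b.0 ⊢ ··b··> s3
  s3 = 0 ⊢ (no moves)
Q's transition system — 4 states:
  t0 = c.c.b.0 + 0 ⊢ ··c··> t1
  t1 = c.b.0 ⊢ ··c··> t2
  t2 = b.0 ⊢ ··b··> t3
  t3 = 0 ⊢ (no moves)
Partition-refinement fixed point:
  B0 = {s0, t0}
  B1 = {s1, t1}
  B2 = {s2, t2}
  B3 = {s3, t3}
s0 ∈ B0, t0 ∈ B0 → same block

YES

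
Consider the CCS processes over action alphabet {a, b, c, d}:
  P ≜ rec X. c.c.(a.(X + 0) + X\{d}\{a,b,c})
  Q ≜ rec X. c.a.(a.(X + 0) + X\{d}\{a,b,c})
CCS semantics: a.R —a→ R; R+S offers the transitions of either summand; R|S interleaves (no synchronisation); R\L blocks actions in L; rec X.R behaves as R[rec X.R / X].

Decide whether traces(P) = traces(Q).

Reachable graph of P (4 states):
  p0 = rec X. c.c.(a.(X + 0) + X\{d}\{a,b,c}) ⊢ —c→ p1
  p1 = c.(a.((rec X. c.c.(a.(X + 0) + X\{d}\{a,b,c})) + 0) + (rec X. c.c.(a.(X + 0) + X\{d}\{a,b,c}))\{d}\{a,b,c}) ⊢ —c→ p2
  p2 = a.((rec X. c.c.(a.(X + 0) + X\{d}\{a,b,c})) + 0) + (rec X. c.c.(a.(X + 0) + X\{d}\{a,b,c}))\{d}\{a,b,c} ⊢ —a→ p3
  p3 = (rec X. c.c.(a.(X + 0) + X\{d}\{a,b,c})) + 0 ⊢ —c→ p1
Reachable graph of Q (4 states):
  q0 = rec X. c.a.(a.(X + 0) + X\{d}\{a,b,c}) ⊢ —c→ q1
  q1 = a.(a.((rec X. c.a.(a.(X + 0) + X\{d}\{a,b,c})) + 0) + (rec X. c.a.(a.(X + 0) + X\{d}\{a,b,c}))\{d}\{a,b,c}) ⊢ —a→ q2
  q2 = a.((rec X. c.a.(a.(X + 0) + X\{d}\{a,b,c})) + 0) + (rec X. c.a.(a.(X + 0) + X\{d}\{a,b,c}))\{d}\{a,b,c} ⊢ —a→ q3
  q3 = (rec X. c.a.(a.(X + 0) + X\{d}\{a,b,c})) + 0 ⊢ —c→ q1
Executing cc from P (initial set {p0}):
  [1] c ⇒ {p1}
  [2] c ⇒ {p2}
  P completes σ.
Executing cc from Q (initial set {q0}):
  [1] c ⇒ {q1}
  [2] c ⇒ no successor for Q

traces(P) ≠ traces(Q) — witness ⟨cc⟩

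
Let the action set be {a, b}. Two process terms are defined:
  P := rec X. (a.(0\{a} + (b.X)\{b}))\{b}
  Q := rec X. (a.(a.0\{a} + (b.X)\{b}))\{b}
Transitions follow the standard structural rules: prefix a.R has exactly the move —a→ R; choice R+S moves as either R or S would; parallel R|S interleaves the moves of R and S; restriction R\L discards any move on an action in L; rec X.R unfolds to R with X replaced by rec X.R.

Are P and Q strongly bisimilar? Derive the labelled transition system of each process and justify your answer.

Reachable graph of P (2 states):
  m0 = rec X. (a.(0\{a} + (b.X)\{b}))\{b} → =a=> m1
  m1 = (0\{a} + (b.(rec X. (a.(0\{a} + (b.X)\{b}))\{b}))\{b})\{b} → ·
Reachable graph of Q (3 states):
  n0 = rec X. (a.(a.0\{a} + (b.X)\{b}))\{b} → =a=> n1
  n1 = (a.0\{a} + (b.(rec X. (a.(a.0\{a} + (b.X)\{b}))\{b}))\{b})\{b} → =a=> n2
  n2 = 0\{a}\{b} → ·
Coarsest stable partition (strong bisimilarity classes):
  B0 = {m0, n1}
  B1 = {m1, n2}
  B2 = {n0}
m0 ∈ B0, n0 ∈ B2 → different blocks

P ≁ Q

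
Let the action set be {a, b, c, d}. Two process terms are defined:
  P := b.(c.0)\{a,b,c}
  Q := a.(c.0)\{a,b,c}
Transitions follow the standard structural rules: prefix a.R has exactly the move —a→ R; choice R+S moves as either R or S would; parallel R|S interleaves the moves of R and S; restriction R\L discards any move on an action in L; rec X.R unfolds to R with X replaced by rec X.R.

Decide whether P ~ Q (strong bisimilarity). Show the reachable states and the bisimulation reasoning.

Reachable graph of P (2 states):
  u0 = b.(c.0)\{a,b,c} has moves -b-> u1
  u1 = (c.0)\{a,b,c} has moves stopped
Reachable graph of Q (2 states):
  v0 = a.(c.0)\{a,b,c} has moves -a-> v1
  v1 = (c.0)\{a,b,c} has moves stopped
Bisimilarity quotient blocks:
  B0 = {u0}
  B1 = {u1, v1}
  B2 = {v0}
u0 ∈ B0, v0 ∈ B2 → different blocks

P ≁ Q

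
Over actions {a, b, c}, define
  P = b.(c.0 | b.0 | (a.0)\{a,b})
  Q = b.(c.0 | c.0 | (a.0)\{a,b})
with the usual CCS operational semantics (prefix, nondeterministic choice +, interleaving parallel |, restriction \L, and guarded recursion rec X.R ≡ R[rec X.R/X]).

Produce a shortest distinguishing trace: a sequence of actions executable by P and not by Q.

bb

LTS(P): 5 reachable states
  u0 = b.(c.0 | b.0 | (a.0)\{a,b}) :: —b→ u1
  u1 = c.0 | b.0 | (a.0)\{a,b} :: —b→ u2, —c→ u3
  u2 = c.0 | 0 | (a.0)\{a,b} :: —c→ u4
  u3 = 0 | b.0 | (a.0)\{a,b} :: —b→ u4
  u4 = 0 | 0 | (a.0)\{a,b} :: ·
LTS(Q): 5 reachable states
  v0 = b.(c.0 | c.0 | (a.0)\{a,b}) :: —b→ v1
  v1 = c.0 | c.0 | (a.0)\{a,b} :: —c→ v2, —c→ v3
  v2 = 0 | c.0 | (a.0)\{a,b} :: —c→ v4
  v3 = c.0 | 0 | (a.0)\{a,b} :: —c→ v4
  v4 = 0 | 0 | (a.0)\{a,b} :: ·
Executing bb from P (initial set {u0}):
  [1] b ⇒ {u1}
  [2] b ⇒ {u2}
  P completes σ.
Executing bb from Q (initial set {v0}):
  [1] b ⇒ {v1}
  [2] b ⇒ no successor for Q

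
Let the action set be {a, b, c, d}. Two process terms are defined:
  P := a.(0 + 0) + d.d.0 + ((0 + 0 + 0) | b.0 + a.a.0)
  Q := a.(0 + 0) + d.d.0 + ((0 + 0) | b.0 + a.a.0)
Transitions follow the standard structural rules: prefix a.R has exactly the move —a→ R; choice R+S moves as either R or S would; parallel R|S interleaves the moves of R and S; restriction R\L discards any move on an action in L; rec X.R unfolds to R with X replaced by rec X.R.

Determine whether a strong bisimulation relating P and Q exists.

P ~ Q

P's transition system — 6 states:
  s0 = a.(0 + 0) + d.d.0 + ((0 + 0 + 0) | b.0 + a.a.0) | --a--▸ s1, --a--▸ s2, --b--▸ s3, --d--▸ s4
  s1 = 0 + 0 | stopped
  s2 = a.0 | --a--▸ s5
  s3 = (0 + 0 + 0) | 0 | stopped
  s4 = d.0 | --d--▸ s5
  s5 = 0 | stopped
Q's transition system — 6 states:
  t0 = a.(0 + 0) + d.d.0 + ((0 + 0) | b.0 + a.a.0) | --a--▸ t1, --a--▸ t2, --b--▸ t3, --d--▸ t4
  t1 = 0 + 0 | stopped
  t2 = a.0 | --a--▸ t5
  t3 = (0 + 0) | 0 | stopped
  t4 = d.0 | --d--▸ t5
  t5 = 0 | stopped
Bisimilarity quotient blocks:
  B0 = {s0, t0}
  B1 = {s1, s3, s5, t1, t3, t5}
  B2 = {s4, t4}
  B3 = {s2, t2}
s0 ∈ B0, t0 ∈ B0 → same block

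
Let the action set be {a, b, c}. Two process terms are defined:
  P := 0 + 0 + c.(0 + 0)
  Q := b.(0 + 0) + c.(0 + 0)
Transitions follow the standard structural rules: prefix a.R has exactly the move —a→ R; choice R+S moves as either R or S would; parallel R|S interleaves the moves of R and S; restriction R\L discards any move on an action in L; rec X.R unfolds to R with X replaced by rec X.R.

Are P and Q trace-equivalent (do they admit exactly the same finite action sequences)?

NO — witness ⟨b⟩

P's transition system — 2 states:
  s0 = 0 + 0 + c.(0 + 0) | ··c··> s1
  s1 = 0 + 0 | stopped
Q's transition system — 2 states:
  t0 = b.(0 + 0) + c.(0 + 0) | ··b··> t1, ··c··> t1
  t1 = 0 + 0 | stopped
Trace ⟨b⟩ through Q, begin at {t0}:
  after b @ step 1: {t1}
  — Q admits the full trace.
Trace ⟨b⟩ through P, begin at {s0}:
  after b @ step 1: ∅  — P cannot continue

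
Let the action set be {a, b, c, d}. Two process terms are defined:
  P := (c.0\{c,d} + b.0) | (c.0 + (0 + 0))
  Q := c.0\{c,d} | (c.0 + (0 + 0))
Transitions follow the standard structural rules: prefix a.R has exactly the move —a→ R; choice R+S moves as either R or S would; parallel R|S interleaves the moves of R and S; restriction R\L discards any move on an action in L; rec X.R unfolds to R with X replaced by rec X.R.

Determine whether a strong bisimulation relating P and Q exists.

NO

P's transition system — 6 states:
  s0 = (c.0\{c,d} + b.0) | (c.0 + (0 + 0)) → -b-> s1, -c-> s2, -c-> s3
  s1 = 0 | (c.0 + (0 + 0)) → -c-> s4
  s2 = (c.0\{c,d} + b.0) | 0 → -b-> s4, -c-> s5
  s3 = 0\{c,d} | (c.0 + (0 + 0)) → -c-> s5
  s4 = 0 | 0 → (no moves)
  s5 = 0\{c,d} | 0 → (no moves)
Q's transition system — 4 states:
  t0 = c.0\{c,d} | (c.0 + (0 + 0)) → -c-> t1, -c-> t2
  t1 = 0\{c,d} | (c.0 + (0 + 0)) → -c-> t3
  t2 = c.0\{c,d} | 0 → -c-> t3
  t3 = 0\{c,d} | 0 → (no moves)
Bisimilarity quotient blocks:
  B0 = {s0}
  B1 = {s1, s3, t1, t2}
  B2 = {s4, s5, t3}
  B3 = {s2}
  B4 = {t0}
s0 ∈ B0, t0 ∈ B4 → different blocks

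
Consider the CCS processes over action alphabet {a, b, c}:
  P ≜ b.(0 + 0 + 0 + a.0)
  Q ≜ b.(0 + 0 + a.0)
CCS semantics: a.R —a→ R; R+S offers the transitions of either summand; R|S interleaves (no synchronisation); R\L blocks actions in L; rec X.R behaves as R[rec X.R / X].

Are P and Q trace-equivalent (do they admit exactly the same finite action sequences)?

LTS(P): 3 reachable states
  p0 = b.(0 + 0 + 0 + a.0) | --b--▸ p1
  p1 = 0 + 0 + 0 + a.0 | --a--▸ p2
  p2 = 0 | (no moves)
LTS(Q): 3 reachable states
  q0 = b.(0 + 0 + a.0) | --b--▸ q1
  q1 = 0 + 0 + a.0 | --a--▸ q2
  q2 = 0 | (no moves)
Coarsest stable partition (strong bisimilarity classes):
  B0 = {p0, q0}
  B1 = {p1, q1}
  B2 = {p2, q2}
p0 ∈ B0, q0 ∈ B0 → same block
Bisimilar ⇒ trace-equivalent.

trace-equivalent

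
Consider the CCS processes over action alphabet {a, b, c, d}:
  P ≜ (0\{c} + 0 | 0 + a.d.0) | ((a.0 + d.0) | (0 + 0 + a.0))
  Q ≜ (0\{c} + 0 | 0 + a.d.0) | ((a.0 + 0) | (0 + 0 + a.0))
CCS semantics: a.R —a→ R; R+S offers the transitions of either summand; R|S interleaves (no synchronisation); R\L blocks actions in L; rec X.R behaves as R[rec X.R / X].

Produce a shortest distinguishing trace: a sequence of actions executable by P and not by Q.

d

P's transition system — 12 states:
  u0 = (0\{c} + 0 | 0 + a.d.0) | ((a.0 + d.0) | (0 + 0 + a.0)) | =a=> u1, =a=> u2, =a=> u3, =d=> u2
  u1 = (0\{c} + 0 | 0 + a.d.0) | ((a.0 + d.0) | 0) | =a=> u4, =a=> u5, =d=> u4
  u2 = (0\{c} + 0 | 0 + a.d.0) | (0 | (0 + 0 + a.0)) | =a=> u4, =a=> u6
  u3 = d.0 | ((a.0 + d.0) | (0 + 0 + a.0)) | =a=> u5, =a=> u6, =d=> u6, =d=> u7
  u4 = (0\{c} + 0 | 0 + a.d.0) | (0 | 0) | =a=> u8
  u5 = d.0 | ((a.0 + d.0) | 0) | =a=> u8, =d=> u8, =d=> u9
  u6 = d.0 | (0 | (0 + 0 + a.0)) | =a=> u8, =d=> u10
  u7 = 0 | ((a.0 + d.0) | (0 + 0 + a.0)) | =a=> u10, =a=> u9, =d=> u10
  u8 = d.0 | (0 | 0) | =d=> u11
  u9 = 0 | ((a.0 + d.0) | 0) | =a=> u11, =d=> u11
  u10 = 0 | (0 | (0 + 0 + a.0)) | =a=> u11
  u11 = 0 | (0 | 0) | (no moves)
Q's transition system — 12 states:
  v0 = (0\{c} + 0 | 0 + a.d.0) | ((a.0 + 0) | (0 + 0 + a.0)) | =a=> v1, =a=> v2, =a=> v3
  v1 = (0\{c} + 0 | 0 + a.d.0) | ((a.0 + 0) | 0) | =a=> v4, =a=> v5
  v2 = (0\{c} + 0 | 0 + a.d.0) | (0 | (0 + 0 + a.0)) | =a=> v4, =a=> v6
  v3 = d.0 | ((a.0 + 0) | (0 + 0 + a.0)) | =a=> v5, =a=> v6, =d=> v7
  v4 = (0\{c} + 0 | 0 + a.d.0) | (0 | 0) | =a=> v8
  v5 = d.0 | ((a.0 + 0) | 0) | =a=> v8, =d=> v9
  v6 = d.0 | (0 | (0 + 0 + a.0)) | =a=> v8, =d=> v10
  v7 = 0 | ((a.0 + 0) | (0 + 0 + a.0)) | =a=> v10, =a=> v9
  v8 = d.0 | (0 | 0) | =d=> v11
  v9 = 0 | ((a.0 + 0) | 0) | =a=> v11
  v10 = 0 | (0 | (0 + 0 + a.0)) | =a=> v11
  v11 = 0 | (0 | 0) | (no moves)
Run σ = ⟨d⟩ on P: start {u0}
  after d @ step 1: {u2}
  ✓ P
Run σ = ⟨d⟩ on Q: start {v0}
  after d @ step 1: ∅ (Q stuck)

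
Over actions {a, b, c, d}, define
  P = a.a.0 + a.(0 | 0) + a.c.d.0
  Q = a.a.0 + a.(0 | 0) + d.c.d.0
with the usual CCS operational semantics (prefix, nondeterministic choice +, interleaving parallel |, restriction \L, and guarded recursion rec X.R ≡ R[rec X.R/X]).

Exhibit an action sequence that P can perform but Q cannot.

ac

Reachable graph of P (6 states):
  u0 = a.a.0 + a.(0 | 0) + a.c.d.0 :: -a-> u1, -a-> u2, -a-> u3
  u1 = 0 | 0 :: stopped
  u2 = a.0 :: -a-> u4
  u3 = c.d.0 :: -c-> u5
  u4 = 0 :: stopped
  u5 = d.0 :: -d-> u4
Reachable graph of Q (6 states):
  v0 = a.a.0 + a.(0 | 0) + d.c.d.0 :: -a-> v1, -a-> v2, -d-> v3
  v1 = 0 | 0 :: stopped
  v2 = a.0 :: -a-> v4
  v3 = c.d.0 :: -c-> v5
  v4 = 0 :: stopped
  v5 = d.0 :: -d-> v4
Executing ac from P (initial set {u0}):
  after a @ step 1: {u1, u2, u3}
  after c @ step 2: {u5}
  ✓ P
Executing ac from Q (initial set {v0}):
  after a @ step 1: {v1, v2}
  after c @ step 2: no successor for Q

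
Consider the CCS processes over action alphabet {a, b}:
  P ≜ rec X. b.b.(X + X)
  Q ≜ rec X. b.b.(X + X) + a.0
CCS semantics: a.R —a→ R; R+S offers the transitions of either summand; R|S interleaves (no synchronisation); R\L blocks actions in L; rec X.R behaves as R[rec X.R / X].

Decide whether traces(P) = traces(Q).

trace-distinct — witness ⟨a⟩

P's transition system — 3 states:
  s0 = rec X. b.b.(X + X) has moves ··b··> s1
  s1 = b.((rec X. b.b.(X + X)) + (rec X. b.b.(X + X))) has moves ··b··> s2
  s2 = (rec X. b.b.(X + X)) + (rec X. b.b.(X + X)) has moves ··b··> s1
Q's transition system — 4 states:
  t0 = rec X. b.b.(X + X) + a.0 has moves ··a··> t1, ··b··> t2
  t1 = 0 has moves ∅
  t2 = b.((rec X. b.b.(X + X) + a.0) + (rec X. b.b.(X + X) + a.0)) has moves ··b··> t3
  t3 = (rec X. b.b.(X + X) + a.0) + (rec X. b.b.(X + X) + a.0) has moves ··a··> t1, ··b··> t2
Executing a from Q (initial set {t0}):
  after a @ step 1: {t1}
  — Q admits the full trace.
Executing a from P (initial set {s0}):
  after a @ step 1: ∅ (P stuck)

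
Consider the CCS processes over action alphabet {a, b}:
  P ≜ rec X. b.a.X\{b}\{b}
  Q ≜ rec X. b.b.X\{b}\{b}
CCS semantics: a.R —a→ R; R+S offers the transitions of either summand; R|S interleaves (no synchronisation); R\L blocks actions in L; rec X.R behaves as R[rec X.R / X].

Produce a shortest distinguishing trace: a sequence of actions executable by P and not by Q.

Reachable graph of P (3 states):
  p0 = rec X. b.a.X\{b}\{b} ⊢ --b--▸ p1
  p1 = a.(rec X. b.a.X\{b}\{b})\{b}\{b} ⊢ --a--▸ p2
  p2 = (rec X. b.a.X\{b}\{b})\{b}\{b} ⊢ ∅
Reachable graph of Q (3 states):
  q0 = rec X. b.b.X\{b}\{b} ⊢ --b--▸ q1
  q1 = b.(rec X. b.b.X\{b}\{b})\{b}\{b} ⊢ --b--▸ q2
  q2 = (rec X. b.b.X\{b}\{b})\{b}\{b} ⊢ ∅
Trace ⟨ba⟩ through P, begin at {p0}:
  [1] b ⇒ {p1}
  [2] a ⇒ {p2}
  ✓ P
Trace ⟨ba⟩ through Q, begin at {q0}:
  [1] b ⇒ {q1}
  [2] a ⇒ ∅ (Q stuck)

ba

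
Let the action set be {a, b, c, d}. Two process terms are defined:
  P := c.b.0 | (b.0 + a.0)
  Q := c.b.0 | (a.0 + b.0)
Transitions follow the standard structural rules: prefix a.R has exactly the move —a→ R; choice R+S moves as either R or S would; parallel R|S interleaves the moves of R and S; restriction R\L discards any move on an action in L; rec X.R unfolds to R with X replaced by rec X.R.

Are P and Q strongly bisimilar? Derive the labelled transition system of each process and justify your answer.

P ~ Q

LTS(P): 6 reachable states
  p0 = c.b.0 | (b.0 + a.0) ⊢ -a-> p1, -b-> p1, -c-> p2
  p1 = c.b.0 | 0 ⊢ -c-> p3
  p2 = b.0 | (b.0 + a.0) ⊢ -a-> p3, -b-> p3, -b-> p4
  p3 = b.0 | 0 ⊢ -b-> p5
  p4 = 0 | (b.0 + a.0) ⊢ -a-> p5, -b-> p5
  p5 = 0 | 0 ⊢ ·
LTS(Q): 6 reachable states
  q0 = c.b.0 | (a.0 + b.0) ⊢ -a-> q1, -b-> q1, -c-> q2
  q1 = c.b.0 | 0 ⊢ -c-> q3
  q2 = b.0 | (a.0 + b.0) ⊢ -a-> q3, -b-> q3, -b-> q4
  q3 = b.0 | 0 ⊢ -b-> q5
  q4 = 0 | (a.0 + b.0) ⊢ -a-> q5, -b-> q5
  q5 = 0 | 0 ⊢ ·
Partition-refinement fixed point:
  B0 = {p0, q0}
  B1 = {p1, q1}
  B2 = {p3, q3}
  B3 = {p5, q5}
  B4 = {p2, q2}
  B5 = {p4, q4}
p0 ∈ B0, q0 ∈ B0 → same block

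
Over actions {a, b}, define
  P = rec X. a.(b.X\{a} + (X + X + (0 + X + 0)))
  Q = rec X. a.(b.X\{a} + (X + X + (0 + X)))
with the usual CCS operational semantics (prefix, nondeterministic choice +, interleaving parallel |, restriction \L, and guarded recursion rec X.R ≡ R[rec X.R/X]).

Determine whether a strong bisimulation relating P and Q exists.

bisimilar

LTS(P): 3 reachable states
  s0 = rec X. a.(b.X\{a} + (X + X + (0 + X + 0))) ⊢ --a--▸ s1
  s1 = b.(rec X. a.(b.X\{a} + (X + X + (0 + X + 0))))\{a} + ((rec X. a.(b.X\{a} + (X + X + (0 + X + 0)))) + (rec X. a.(b.X\{a} + (X + X + (0 + X + 0)))) + (0 + (rec X. a.(b.X\{a} + (X + X + (0 + X + 0)))) + 0)) ⊢ --a--▸ s1, --b--▸ s2
  s2 = (rec X. a.(b.X\{a} + (X + X + (0 + X + 0))))\{a} ⊢ deadlocked
LTS(Q): 3 reachable states
  t0 = rec X. a.(b.X\{a} + (X + X + (0 + X))) ⊢ --a--▸ t1
  t1 = b.(rec X. a.(b.X\{a} + (X + X + (0 + X))))\{a} + ((rec X. a.(b.X\{a} + (X + X + (0 + X)))) + (rec X. a.(b.X\{a} + (X + X + (0 + X)))) + (0 + (rec X. a.(b.X\{a} + (X + X + (0 + X)))))) ⊢ --a--▸ t1, --b--▸ t2
  t2 = (rec X. a.(b.X\{a} + (X + X + (0 + X))))\{a} ⊢ deadlocked
Partition-refinement fixed point:
  B0 = {s0, t0}
  B1 = {s1, t1}
  B2 = {s2, t2}
s0 ∈ B0, t0 ∈ B0 → same block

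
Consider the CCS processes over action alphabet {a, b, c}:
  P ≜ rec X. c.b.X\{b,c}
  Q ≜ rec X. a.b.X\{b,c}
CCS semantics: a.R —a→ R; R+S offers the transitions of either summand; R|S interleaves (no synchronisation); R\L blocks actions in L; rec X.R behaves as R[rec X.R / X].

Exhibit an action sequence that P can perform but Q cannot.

Reachable graph of P (3 states):
  u0 = rec X. c.b.X\{b,c} → —c→ u1
  u1 = b.(rec X. c.b.X\{b,c})\{b,c} → —b→ u2
  u2 = (rec X. c.b.X\{b,c})\{b,c} → deadlocked
Reachable graph of Q (4 states):
  v0 = rec X. a.b.X\{b,c} → —a→ v1
  v1 = b.(rec X. a.b.X\{b,c})\{b,c} → —b→ v2
  v2 = (rec X. a.b.X\{b,c})\{b,c} → —a→ v3
  v3 = (b.(rec X. a.b.X\{b,c})\{b,c})\{b,c} → deadlocked
Executing c from P (initial set {u0}):
  after c @ step 1: {u1}
  P completes σ.
Executing c from Q (initial set {v0}):
  after c @ step 1: no successor for Q

c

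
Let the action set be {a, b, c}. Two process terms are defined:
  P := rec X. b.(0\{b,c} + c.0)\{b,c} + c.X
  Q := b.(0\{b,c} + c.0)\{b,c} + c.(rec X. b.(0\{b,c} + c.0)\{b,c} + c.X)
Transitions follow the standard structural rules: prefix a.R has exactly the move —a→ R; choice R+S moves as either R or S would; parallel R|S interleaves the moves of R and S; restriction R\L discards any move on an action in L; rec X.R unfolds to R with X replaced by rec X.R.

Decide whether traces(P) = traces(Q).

LTS(P): 2 reachable states
  p0 = rec X. b.(0\{b,c} + c.0)\{b,c} + c.X ⊢ —b→ p1, —c→ p0
  p1 = (0\{b,c} + c.0)\{b,c} ⊢ ·
LTS(Q): 3 reachable states
  q0 = b.(0\{b,c} + c.0)\{b,c} + c.(rec X. b.(0\{b,c} + c.0)\{b,c} + c.X) ⊢ —b→ q1, —c→ q2
  q1 = (0\{b,c} + c.0)\{b,c} ⊢ ·
  q2 = rec X. b.(0\{b,c} + c.0)\{b,c} + c.X ⊢ —b→ q1, —c→ q2
Bisimilarity quotient blocks:
  B0 = {p0, q0, q2}
  B1 = {p1, q1}
p0 ∈ B0, q0 ∈ B0 → same block
Bisimilar ⇒ trace-equivalent.

trace-equivalent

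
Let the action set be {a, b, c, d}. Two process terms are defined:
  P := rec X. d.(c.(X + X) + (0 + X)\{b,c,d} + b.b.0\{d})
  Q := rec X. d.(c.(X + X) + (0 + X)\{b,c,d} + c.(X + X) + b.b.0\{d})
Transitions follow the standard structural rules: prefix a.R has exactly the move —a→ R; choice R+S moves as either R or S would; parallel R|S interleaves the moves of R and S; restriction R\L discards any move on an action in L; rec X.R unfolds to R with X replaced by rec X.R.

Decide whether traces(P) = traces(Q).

trace-equivalent

P's transition system — 5 states:
  s0 = rec X. d.(c.(X + X) + (0 + X)\{b,c,d} + b.b.0\{d}) ⊢ —d→ s1
  s1 = c.((rec X. d.(c.(X + X) + (0 + X)\{b,c,d} + b.b.0\{d})) + (rec X. d.(c.(X + X) + (0 + X)\{b,c,d} + b.b.0\{d}))) + (0 + (rec X. d.(c.(X + X) + (0 + X)\{b,c,d} + b.b.0\{d})))\{b,c,d} + b.b.0\{d} ⊢ —b→ s2, —c→ s3
  s2 = b.0\{d} ⊢ —b→ s4
  s3 = (rec X. d.(c.(X + X) + (0 + X)\{b,c,d} + b.b.0\{d})) + (rec X. d.(c.(X + X) + (0 + X)\{b,c,d} + b.b.0\{d})) ⊢ —d→ s1
  s4 = 0\{d} ⊢ deadlocked
Q's transition system — 5 states:
  t0 = rec X. d.(c.(X + X) + (0 + X)\{b,c,d} + c.(X + X) + b.b.0\{d}) ⊢ —d→ t1
  t1 = c.((rec X. d.(c.(X + X) + (0 + X)\{b,c,d} + c.(X + X) + b.b.0\{d})) + (rec X. d.(c.(X + X) + (0 + X)\{b,c,d} + c.(X + X) + b.b.0\{d}))) + (0 + (rec X. d.(c.(X + X) + (0 + X)\{b,c,d} + c.(X + X) + b.b.0\{d})))\{b,c,d} + c.((rec X. d.(c.(X + X) + (0 + X)\{b,c,d} + c.(X + X) + b.b.0\{d})) + (rec X. d.(c.(X + X) + (0 + X)\{b,c,d} + c.(X + X) + b.b.0\{d}))) + b.b.0\{d} ⊢ —b→ t2, —c→ t3
  t2 = b.0\{d} ⊢ —b→ t4
  t3 = (rec X. d.(c.(X + X) + (0 + X)\{b,c,d} + c.(X + X) + b.b.0\{d})) + (rec X. d.(c.(X + X) + (0 + X)\{b,c,d} + c.(X + X) + b.b.0\{d})) ⊢ —d→ t1
  t4 = 0\{d} ⊢ deadlocked
Coarsest stable partition (strong bisimilarity classes):
  B0 = {s0, s3, t0, t3}
  B1 = {s1, t1}
  B2 = {s2, t2}
  B3 = {s4, t4}
s0 ∈ B0, t0 ∈ B0 → same block
Bisimilar ⇒ trace-equivalent.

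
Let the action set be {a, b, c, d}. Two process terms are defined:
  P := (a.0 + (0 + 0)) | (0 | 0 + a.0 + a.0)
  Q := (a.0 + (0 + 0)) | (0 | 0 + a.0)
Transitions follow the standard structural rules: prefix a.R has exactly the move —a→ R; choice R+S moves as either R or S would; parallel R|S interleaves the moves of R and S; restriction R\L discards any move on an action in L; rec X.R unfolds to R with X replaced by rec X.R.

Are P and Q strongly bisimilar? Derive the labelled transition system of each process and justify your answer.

P's transition system — 4 states:
  p0 = (a.0 + (0 + 0)) | (0 | 0 + a.0 + a.0) ⊢ --a--▸ p1, --a--▸ p2
  p1 = (a.0 + (0 + 0)) | 0 ⊢ --a--▸ p3
  p2 = 0 | (0 | 0 + a.0 + a.0) ⊢ --a--▸ p3
  p3 = 0 | 0 ⊢ ∅
Q's transition system — 4 states:
  q0 = (a.0 + (0 + 0)) | (0 | 0 + a.0) ⊢ --a--▸ q1, --a--▸ q2
  q1 = (a.0 + (0 + 0)) | 0 ⊢ --a--▸ q3
  q2 = 0 | (0 | 0 + a.0) ⊢ --a--▸ q3
  q3 = 0 | 0 ⊢ ∅
Partition-refinement fixed point:
  B0 = {p0, q0}
  B1 = {p1, p2, q1, q2}
  B2 = {p3, q3}
p0 ∈ B0, q0 ∈ B0 → same block

YES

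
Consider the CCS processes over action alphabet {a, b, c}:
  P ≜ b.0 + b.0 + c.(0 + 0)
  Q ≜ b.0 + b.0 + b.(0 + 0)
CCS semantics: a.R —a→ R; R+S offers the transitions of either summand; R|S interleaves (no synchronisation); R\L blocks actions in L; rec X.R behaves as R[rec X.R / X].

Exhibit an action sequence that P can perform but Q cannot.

P's transition system — 3 states:
  p0 = b.0 + b.0 + c.(0 + 0) :: ··b··> p1, ··c··> p2
  p1 = 0 :: ·
  p2 = 0 + 0 :: ·
Q's transition system — 3 states:
  q0 = b.0 + b.0 + b.(0 + 0) :: ··b··> q1, ··b··> q2
  q1 = 0 :: ·
  q2 = 0 + 0 :: ·
Trace ⟨c⟩ through P, begin at {p0}:
  [1] c ⇒ {p2}
  P completes σ.
Trace ⟨c⟩ through Q, begin at {q0}:
  [1] c ⇒ no successor for Q

c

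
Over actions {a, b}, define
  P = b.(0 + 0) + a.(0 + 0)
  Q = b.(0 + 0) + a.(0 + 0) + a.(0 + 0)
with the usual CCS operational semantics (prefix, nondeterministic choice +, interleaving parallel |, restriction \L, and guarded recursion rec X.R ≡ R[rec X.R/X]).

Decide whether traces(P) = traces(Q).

traces(P) = traces(Q)

P's transition system — 2 states:
  m0 = b.(0 + 0) + a.(0 + 0) → -a-> m1, -b-> m1
  m1 = 0 + 0 → ·
Q's transition system — 2 states:
  n0 = b.(0 + 0) + a.(0 + 0) + a.(0 + 0) → -a-> n1, -b-> n1
  n1 = 0 + 0 → ·
Coarsest stable partition (strong bisimilarity classes):
  B0 = {m0, n0}
  B1 = {m1, n1}
m0 ∈ B0, n0 ∈ B0 → same block
Bisimilar ⇒ trace-equivalent.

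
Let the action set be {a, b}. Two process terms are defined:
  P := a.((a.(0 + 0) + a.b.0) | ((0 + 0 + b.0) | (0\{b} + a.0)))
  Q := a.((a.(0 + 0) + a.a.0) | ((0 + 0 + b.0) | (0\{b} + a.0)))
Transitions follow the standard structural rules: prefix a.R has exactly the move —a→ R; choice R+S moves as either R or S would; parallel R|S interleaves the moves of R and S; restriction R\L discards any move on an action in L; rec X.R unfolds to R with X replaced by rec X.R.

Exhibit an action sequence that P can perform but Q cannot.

Reachable graph of P (17 states):
  m0 = a.((a.(0 + 0) + a.b.0) | ((0 + 0 + b.0) | (0\{b} + a.0))) :: —a→ m1
  m1 = (a.(0 + 0) + a.b.0) | ((0 + 0 + b.0) | (0\{b} + a.0)) :: —a→ m2, —a→ m3, —a→ m4, —b→ m5
  m2 = (0 + 0) | ((0 + 0 + b.0) | (0\{b} + a.0)) :: —a→ m6, —b→ m7
  m3 = (a.(0 + 0) + a.b.0) | ((0 + 0 + b.0) | 0) :: —a→ m6, —a→ m8, —b→ m9
  m4 = b.0 | ((0 + 0 + b.0) | (0\{b} + a.0)) :: —a→ m8, —b→ m10, —b→ m11
  m5 = (a.(0 + 0) + a.b.0) | (0 | (0\{b} + a.0)) :: —a→ m11, —a→ m7, —a→ m9
  m6 = (0 + 0) | ((0 + 0 + b.0) | 0) :: —b→ m12
  m7 = (0 + 0) | (0 | (0\{b} + a.0)) :: —a→ m12
  m8 = b.0 | ((0 + 0 + b.0) | 0) :: —b→ m13, —b→ m14
  m9 = (a.(0 + 0) + a.b.0) | (0 | 0) :: —a→ m12, —a→ m14
  m10 = 0 | ((0 + 0 + b.0) | (0\{b} + a.0)) :: —a→ m13, —b→ m15
  m11 = b.0 | (0 | (0\{b} + a.0)) :: —a→ m14, —b→ m15
  m12 = (0 + 0) | (0 | 0) :: stopped
  m13 = 0 | ((0 + 0 + b.0) | 0) :: —b→ m16
  m14 = b.0 | (0 | 0) :: —b→ m16
  m15 = 0 | (0 | (0\{b} + a.0)) :: —a→ m16
  m16 = 0 | (0 | 0) :: stopped
Reachable graph of Q (17 states):
  n0 = a.((a.(0 + 0) + a.a.0) | ((0 + 0 + b.0) | (0\{b} + a.0))) :: —a→ n1
  n1 = (a.(0 + 0) + a.a.0) | ((0 + 0 + b.0) | (0\{b} + a.0)) :: —a→ n2, —a→ n3, —a→ n4, —b→ n5
  n2 = (0 + 0) | ((0 + 0 + b.0) | (0\{b} + a.0)) :: —a→ n6, —b→ n7
  n3 = (a.(0 + 0) + a.a.0) | ((0 + 0 + b.0) | 0) :: —a→ n6, —a→ n8, —b→ n9
  n4 = a.0 | ((0 + 0 + b.0) | (0\{b} + a.0)) :: —a→ n10, —a→ n8, —b→ n11
  n5 = (a.(0 + 0) + a.a.0) | (0 | (0\{b} + a.0)) :: —a→ n11, —a→ n7, —a→ n9
  n6 = (0 + 0) | ((0 + 0 + b.0) | 0) :: —b→ n12
  n7 = (0 + 0) | (0 | (0\{b} + a.0)) :: —a→ n12
  n8 = a.0 | ((0 + 0 + b.0) | 0) :: —a→ n13, —b→ n14
  n9 = (a.(0 + 0) + a.a.0) | (0 | 0) :: —a→ n12, —a→ n14
  n10 = 0 | ((0 + 0 + b.0) | (0\{b} + a.0)) :: —a→ n13, —b→ n15
  n11 = a.0 | (0 | (0\{b} + a.0)) :: —a→ n14, —a→ n15
  n12 = (0 + 0) | (0 | 0) :: stopped
  n13 = 0 | ((0 + 0 + b.0) | 0) :: —b→ n16
  n14 = a.0 | (0 | 0) :: —a→ n16
  n15 = 0 | (0 | (0\{b} + a.0)) :: —a→ n16
  n16 = 0 | (0 | 0) :: stopped
Executing aabb from P (initial set {m0}):
  after a @ step 1: {m1}
  after a @ step 2: {m2, m3, m4}
  after b @ step 3: {m10, m11, m7, m9}
  after b @ step 4: {m15}
  P completes σ.
Executing aabb from Q (initial set {n0}):
  after a @ step 1: {n1}
  after a @ step 2: {n2, n3, n4}
  after b @ step 3: {n11, n7, n9}
  after b @ step 4: ∅  — Q cannot continue

aabb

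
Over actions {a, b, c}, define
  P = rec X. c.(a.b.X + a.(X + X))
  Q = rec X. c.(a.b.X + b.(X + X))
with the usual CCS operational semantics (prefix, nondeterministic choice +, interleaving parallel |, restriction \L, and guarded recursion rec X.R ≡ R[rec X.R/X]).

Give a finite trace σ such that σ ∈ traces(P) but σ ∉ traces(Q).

cac

Reachable graph of P (4 states):
  s0 = rec X. c.(a.b.X + a.(X + X)) → ··c··> s1
  s1 = a.b.(rec X. c.(a.b.X + a.(X + X))) + a.((rec X. c.(a.b.X + a.(X + X))) + (rec X. c.(a.b.X + a.(X + X)))) → ··a··> s2, ··a··> s3
  s2 = (rec X. c.(a.b.X + a.(X + X))) + (rec X. c.(a.b.X + a.(X + X))) → ··c··> s1
  s3 = b.(rec X. c.(a.b.X + a.(X + X))) → ··b··> s0
Reachable graph of Q (4 states):
  t0 = rec X. c.(a.b.X + b.(X + X)) → ··c··> t1
  t1 = a.b.(rec X. c.(a.b.X + b.(X + X))) + b.((rec X. c.(a.b.X + b.(X + X))) + (rec X. c.(a.b.X + b.(X + X)))) → ··a··> t2, ··b··> t3
  t2 = b.(rec X. c.(a.b.X + b.(X + X))) → ··b··> t0
  t3 = (rec X. c.(a.b.X + b.(X + X))) + (rec X. c.(a.b.X + b.(X + X))) → ··c··> t1
Executing cac from P (initial set {s0}):
  step 1 (c): {s1}
  step 2 (a): {s2, s3}
  step 3 (c): {s1}
  — P admits the full trace.
Executing cac from Q (initial set {t0}):
  step 1 (c): {t1}
  step 2 (a): {t2}
  step 3 (c): no successor for Q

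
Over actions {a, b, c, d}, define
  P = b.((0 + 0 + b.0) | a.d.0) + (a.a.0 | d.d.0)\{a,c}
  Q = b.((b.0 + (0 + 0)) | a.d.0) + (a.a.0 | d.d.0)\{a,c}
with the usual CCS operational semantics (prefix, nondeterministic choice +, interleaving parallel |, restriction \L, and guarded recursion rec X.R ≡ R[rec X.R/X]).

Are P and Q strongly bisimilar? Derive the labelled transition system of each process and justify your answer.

Reachable graph of P (9 states):
  p0 = b.((0 + 0 + b.0) | a.d.0) + (a.a.0 | d.d.0)\{a,c} :: --b--▸ p1, --d--▸ p2
  p1 = (0 + 0 + b.0) | a.d.0 :: --a--▸ p3, --b--▸ p4
  p2 = (a.a.0 | d.0)\{a,c} :: --d--▸ p5
  p3 = (0 + 0 + b.0) | d.0 :: --b--▸ p6, --d--▸ p7
  p4 = 0 | a.d.0 :: --a--▸ p6
  p5 = (a.a.0 | 0)\{a,c} :: ·
  p6 = 0 | d.0 :: --d--▸ p8
  p7 = (0 + 0 + b.0) | 0 :: --b--▸ p8
  p8 = 0 | 0 :: ·
Reachable graph of Q (9 states):
  q0 = b.((b.0 + (0 + 0)) | a.d.0) + (a.a.0 | d.d.0)\{a,c} :: --b--▸ q1, --d--▸ q2
  q1 = (b.0 + (0 + 0)) | a.d.0 :: --a--▸ q3, --b--▸ q4
  q2 = (a.a.0 | d.0)\{a,c} :: --d--▸ q5
  q3 = (b.0 + (0 + 0)) | d.0 :: --b--▸ q6, --d--▸ q7
  q4 = 0 | a.d.0 :: --a--▸ q6
  q5 = (a.a.0 | 0)\{a,c} :: ·
  q6 = 0 | d.0 :: --d--▸ q8
  q7 = (b.0 + (0 + 0)) | 0 :: --b--▸ q8
  q8 = 0 | 0 :: ·
Coarsest stable partition (strong bisimilarity classes):
  B0 = {p0, q0}
  B1 = {p2, p6, q2, q6}
  B2 = {p5, p8, q5, q8}
  B3 = {p1, q1}
  B4 = {p3, q3}
  B5 = {p7, q7}
  B6 = {p4, q4}
p0 ∈ B0, q0 ∈ B0 → same block

P ~ Q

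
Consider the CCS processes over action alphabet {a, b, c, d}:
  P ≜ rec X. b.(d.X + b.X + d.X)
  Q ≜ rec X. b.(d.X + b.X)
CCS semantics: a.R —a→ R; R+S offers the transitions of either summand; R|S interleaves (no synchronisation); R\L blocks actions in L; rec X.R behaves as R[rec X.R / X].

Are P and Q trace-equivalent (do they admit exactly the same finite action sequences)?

LTS(P): 2 reachable states
  s0 = rec X. b.(d.X + b.X + d.X) ⊢ =b=> s1
  s1 = d.(rec X. b.(d.X + b.X + d.X)) + b.(rec X. b.(d.X + b.X + d.X)) + d.(rec X. b.(d.X + b.X + d.X)) ⊢ =b=> s0, =d=> s0
LTS(Q): 2 reachable states
  t0 = rec X. b.(d.X + b.X) ⊢ =b=> t1
  t1 = d.(rec X. b.(d.X + b.X)) + b.(rec X. b.(d.X + b.X)) ⊢ =b=> t0, =d=> t0
Coarsest stable partition (strong bisimilarity classes):
  B0 = {s0, t0}
  B1 = {s1, t1}
s0 ∈ B0, t0 ∈ B0 → same block
Bisimilar ⇒ trace-equivalent.

YES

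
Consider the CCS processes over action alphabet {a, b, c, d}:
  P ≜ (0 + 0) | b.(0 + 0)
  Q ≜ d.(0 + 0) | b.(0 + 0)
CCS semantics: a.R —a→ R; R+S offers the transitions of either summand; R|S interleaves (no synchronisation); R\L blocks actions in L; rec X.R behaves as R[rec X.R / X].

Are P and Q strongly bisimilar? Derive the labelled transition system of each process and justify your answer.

P ≁ Q

Reachable graph of P (2 states):
  m0 = (0 + 0) | b.(0 + 0) :: -b-> m1
  m1 = (0 + 0) | (0 + 0) :: stopped
Reachable graph of Q (4 states):
  n0 = d.(0 + 0) | b.(0 + 0) :: -b-> n1, -d-> n2
  n1 = d.(0 + 0) | (0 + 0) :: -d-> n3
  n2 = (0 + 0) | b.(0 + 0) :: -b-> n3
  n3 = (0 + 0) | (0 + 0) :: stopped
Coarsest stable partition (strong bisimilarity classes):
  B0 = {m0, n2}
  B1 = {m1, n3}
  B2 = {n0}
  B3 = {n1}
m0 ∈ B0, n0 ∈ B2 → different blocks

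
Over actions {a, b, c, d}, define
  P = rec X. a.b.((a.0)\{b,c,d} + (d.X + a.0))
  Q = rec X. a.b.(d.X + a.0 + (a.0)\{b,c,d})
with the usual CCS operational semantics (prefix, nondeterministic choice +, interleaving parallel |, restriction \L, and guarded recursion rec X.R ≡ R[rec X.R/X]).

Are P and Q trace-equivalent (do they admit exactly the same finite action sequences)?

trace-equivalent

P's transition system — 5 states:
  s0 = rec X. a.b.((a.0)\{b,c,d} + (d.X + a.0)) has moves =a=> s1
  s1 = b.((a.0)\{b,c,d} + (d.(rec X. a.b.((a.0)\{b,c,d} + (d.X + a.0))) + a.0)) has moves =b=> s2
  s2 = (a.0)\{b,c,d} + (d.(rec X. a.b.((a.0)\{b,c,d} + (d.X + a.0))) + a.0) has moves =a=> s3, =a=> s4, =d=> s0
  s3 = 0 has moves (no moves)
  s4 = 0\{b,c,d} has moves (no moves)
Q's transition system — 5 states:
  t0 = rec X. a.b.(d.X + a.0 + (a.0)\{b,c,d}) has moves =a=> t1
  t1 = b.(d.(rec X. a.b.(d.X + a.0 + (a.0)\{b,c,d})) + a.0 + (a.0)\{b,c,d}) has moves =b=> t2
  t2 = d.(rec X. a.b.(d.X + a.0 + (a.0)\{b,c,d})) + a.0 + (a.0)\{b,c,d} has moves =a=> t3, =a=> t4, =d=> t0
  t3 = 0 has moves (no moves)
  t4 = 0\{b,c,d} has moves (no moves)
Bisimilarity quotient blocks:
  B0 = {s0, t0}
  B1 = {s1, t1}
  B2 = {s2, t2}
  B3 = {s3, s4, t3, t4}
s0 ∈ B0, t0 ∈ B0 → same block
Bisimilar ⇒ trace-equivalent.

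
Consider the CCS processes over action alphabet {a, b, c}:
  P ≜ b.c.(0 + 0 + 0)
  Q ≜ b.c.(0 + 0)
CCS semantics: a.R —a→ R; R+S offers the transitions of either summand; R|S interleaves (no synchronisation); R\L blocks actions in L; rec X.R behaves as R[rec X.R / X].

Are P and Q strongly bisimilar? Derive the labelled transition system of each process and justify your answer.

YES

LTS(P): 3 reachable states
  m0 = b.c.(0 + 0 + 0) → --b--▸ m1
  m1 = c.(0 + 0 + 0) → --c--▸ m2
  m2 = 0 + 0 + 0 → ·
LTS(Q): 3 reachable states
  n0 = b.c.(0 + 0) → --b--▸ n1
  n1 = c.(0 + 0) → --c--▸ n2
  n2 = 0 + 0 → ·
Coarsest stable partition (strong bisimilarity classes):
  B0 = {m0, n0}
  B1 = {m1, n1}
  B2 = {m2, n2}
m0 ∈ B0, n0 ∈ B0 → same block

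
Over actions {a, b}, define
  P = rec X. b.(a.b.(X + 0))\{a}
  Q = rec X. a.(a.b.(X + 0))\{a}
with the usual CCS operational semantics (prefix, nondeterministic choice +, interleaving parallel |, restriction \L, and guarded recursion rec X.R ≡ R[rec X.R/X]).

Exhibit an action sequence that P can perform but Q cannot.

b

P's transition system — 2 states:
  m0 = rec X. b.(a.b.(X + 0))\{a} ⊢ =b=> m1
  m1 = (a.b.((rec X. b.(a.b.(X + 0))\{a}) + 0))\{a} ⊢ deadlocked
Q's transition system — 2 states:
  n0 = rec X. a.(a.b.(X + 0))\{a} ⊢ =a=> n1
  n1 = (a.b.((rec X. a.(a.b.(X + 0))\{a}) + 0))\{a} ⊢ deadlocked
Executing b from P (initial set {m0}):
  [1] b ⇒ {m1}
  P completes σ.
Executing b from Q (initial set {n0}):
  [1] b ⇒ ∅  — Q cannot continue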